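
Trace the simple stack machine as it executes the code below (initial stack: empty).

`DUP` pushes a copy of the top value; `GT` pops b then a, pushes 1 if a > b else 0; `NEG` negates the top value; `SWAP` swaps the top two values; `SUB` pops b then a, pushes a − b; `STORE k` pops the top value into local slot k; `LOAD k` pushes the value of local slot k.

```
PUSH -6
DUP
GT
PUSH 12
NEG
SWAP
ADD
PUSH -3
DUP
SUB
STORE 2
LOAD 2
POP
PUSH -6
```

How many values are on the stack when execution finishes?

2

PUSH -6 : [-6]
DUP     : [-6, -6]
GT      : [0]
PUSH 12 : [0, 12]
NEG     : [0, -12]
SWAP    : [-12, 0]
ADD     : [-12]
PUSH -3 : [-12, -3]
DUP     : [-12, -3, -3]
SUB     : [-12, 0]
STORE 2 : [-12]
LOAD 2  : [-12, 0]
POP     : [-12]
PUSH -6 : [-12, -6]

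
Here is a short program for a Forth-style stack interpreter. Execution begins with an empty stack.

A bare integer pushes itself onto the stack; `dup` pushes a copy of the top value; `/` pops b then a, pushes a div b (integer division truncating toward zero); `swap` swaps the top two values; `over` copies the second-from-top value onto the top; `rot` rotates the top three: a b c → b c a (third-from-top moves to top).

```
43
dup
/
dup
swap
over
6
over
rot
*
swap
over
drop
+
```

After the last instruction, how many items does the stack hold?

3

43    43
dup   43 43
/     1
dup   1 1
swap  1 1
over  1 1 1
6     1 1 1 6
over  1 1 1 6 1
rot   1 1 6 1 1
*     1 1 6 1
swap  1 1 1 6
over  1 1 1 6 1
drop  1 1 1 6
+     1 1 7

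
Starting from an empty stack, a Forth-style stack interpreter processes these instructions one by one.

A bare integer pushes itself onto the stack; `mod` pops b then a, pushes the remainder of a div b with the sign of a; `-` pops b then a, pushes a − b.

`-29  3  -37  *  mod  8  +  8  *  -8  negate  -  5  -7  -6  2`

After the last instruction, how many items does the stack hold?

5

-29     [-29]
3       [-29, 3]
-37     [-29, 3, -37]
*       [-29, -111]
mod     [-29]
8       [-29, 8]
+       [-21]
8       [-21, 8]
*       [-168]
-8      [-168, -8]
negate  [-168, 8]
-       [-176]
5       [-176, 5]
-7      [-176, 5, -7]
-6      [-176, 5, -7, -6]
2       [-176, 5, -7, -6, 2]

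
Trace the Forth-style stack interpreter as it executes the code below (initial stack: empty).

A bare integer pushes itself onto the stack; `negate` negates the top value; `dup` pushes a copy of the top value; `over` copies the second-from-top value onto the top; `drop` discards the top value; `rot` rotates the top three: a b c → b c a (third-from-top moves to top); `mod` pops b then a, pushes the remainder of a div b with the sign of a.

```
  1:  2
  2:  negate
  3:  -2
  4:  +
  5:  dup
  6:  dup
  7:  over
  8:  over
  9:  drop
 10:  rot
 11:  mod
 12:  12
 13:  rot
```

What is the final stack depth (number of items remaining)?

4

2      : 2
negate : -2
-2     : -2 -2
+      : -4
dup    : -4 -4
dup    : -4 -4 -4
over   : -4 -4 -4 -4
over   : -4 -4 -4 -4 -4
drop   : -4 -4 -4 -4
rot    : -4 -4 -4 -4
mod    : -4 -4 0
12     : -4 -4 0 12
rot    : -4 0 12 -4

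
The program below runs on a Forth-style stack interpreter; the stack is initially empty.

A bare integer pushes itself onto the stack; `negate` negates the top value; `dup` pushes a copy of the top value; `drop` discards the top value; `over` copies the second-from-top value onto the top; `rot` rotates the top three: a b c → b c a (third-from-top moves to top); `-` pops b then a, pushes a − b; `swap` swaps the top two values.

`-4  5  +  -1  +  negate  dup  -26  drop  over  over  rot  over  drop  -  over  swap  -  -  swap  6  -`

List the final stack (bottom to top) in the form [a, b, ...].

-4     : [-4]
5      : [-4, 5]
+      : [1]
-1     : [1, -1]
+      : [0]
negate : [0]
dup    : [0, 0]
-26    : [0, 0, -26]
drop   : [0, 0]
over   : [0, 0, 0]
over   : [0, 0, 0, 0]
rot    : [0, 0, 0, 0]
over   : [0, 0, 0, 0, 0]
drop   : [0, 0, 0, 0]
-      : [0, 0, 0]
over   : [0, 0, 0, 0]
swap   : [0, 0, 0, 0]
-      : [0, 0, 0]
-      : [0, 0]
swap   : [0, 0]
6      : [0, 0, 6]
-      : [0, -6]

[0, -6]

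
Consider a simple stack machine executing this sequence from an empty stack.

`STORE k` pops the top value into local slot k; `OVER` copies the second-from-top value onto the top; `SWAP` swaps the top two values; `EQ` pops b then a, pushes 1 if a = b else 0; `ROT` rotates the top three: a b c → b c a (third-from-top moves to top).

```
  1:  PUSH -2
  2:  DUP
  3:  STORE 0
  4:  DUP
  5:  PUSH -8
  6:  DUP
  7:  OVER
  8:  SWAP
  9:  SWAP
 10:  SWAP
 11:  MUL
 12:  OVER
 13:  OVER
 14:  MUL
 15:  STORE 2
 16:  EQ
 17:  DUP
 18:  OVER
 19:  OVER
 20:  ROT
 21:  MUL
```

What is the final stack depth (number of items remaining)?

5

PUSH -2 → [-2]
DUP     → [-2, -2]
STORE 0 → [-2]
DUP     → [-2, -2]
PUSH -8 → [-2, -2, -8]
DUP     → [-2, -2, -8, -8]
OVER    → [-2, -2, -8, -8, -8]
SWAP    → [-2, -2, -8, -8, -8]
SWAP    → [-2, -2, -8, -8, -8]
SWAP    → [-2, -2, -8, -8, -8]
MUL     → [-2, -2, -8, 64]
OVER    → [-2, -2, -8, 64, -8]
OVER    → [-2, -2, -8, 64, -8, 64]
MUL     → [-2, -2, -8, 64, -512]
STORE 2 → [-2, -2, -8, 64]
EQ      → [-2, -2, 0]
DUP     → [-2, -2, 0, 0]
OVER    → [-2, -2, 0, 0, 0]
OVER    → [-2, -2, 0, 0, 0, 0]
ROT     → [-2, -2, 0, 0, 0, 0]
MUL     → [-2, -2, 0, 0, 0]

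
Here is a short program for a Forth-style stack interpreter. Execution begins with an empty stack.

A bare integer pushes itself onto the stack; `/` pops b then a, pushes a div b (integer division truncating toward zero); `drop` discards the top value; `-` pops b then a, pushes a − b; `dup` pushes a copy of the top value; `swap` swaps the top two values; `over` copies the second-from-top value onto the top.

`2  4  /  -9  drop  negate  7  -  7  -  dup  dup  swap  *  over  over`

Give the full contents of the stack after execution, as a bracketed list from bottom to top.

2      → [2]
4      → [2, 4]
/      → [0]
-9     → [0, -9]
drop   → [0]
negate → [0]
7      → [0, 7]
-      → [-7]
7      → [-7, 7]
-      → [-14]
dup    → [-14, -14]
dup    → [-14, -14, -14]
swap   → [-14, -14, -14]
*      → [-14, 196]
over   → [-14, 196, -14]
over   → [-14, 196, -14, 196]

[-14, 196, -14, 196]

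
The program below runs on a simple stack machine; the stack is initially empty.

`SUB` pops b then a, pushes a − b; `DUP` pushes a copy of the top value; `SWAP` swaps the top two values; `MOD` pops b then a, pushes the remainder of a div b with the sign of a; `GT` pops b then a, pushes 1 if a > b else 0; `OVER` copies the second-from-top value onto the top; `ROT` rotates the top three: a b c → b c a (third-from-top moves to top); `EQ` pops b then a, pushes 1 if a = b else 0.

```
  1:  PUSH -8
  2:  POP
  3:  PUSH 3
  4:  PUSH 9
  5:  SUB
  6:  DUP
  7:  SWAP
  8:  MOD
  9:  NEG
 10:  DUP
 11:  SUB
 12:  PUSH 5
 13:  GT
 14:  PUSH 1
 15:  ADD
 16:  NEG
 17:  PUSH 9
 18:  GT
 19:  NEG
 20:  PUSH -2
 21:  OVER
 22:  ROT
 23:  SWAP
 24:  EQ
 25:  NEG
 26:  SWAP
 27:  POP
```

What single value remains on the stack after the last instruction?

PUSH -8 -> [-8]
POP     -> []
PUSH 3  -> [3]
PUSH 9  -> [3, 9]
SUB     -> [-6]
DUP     -> [-6, -6]
SWAP    -> [-6, -6]
MOD     -> [0]
NEG     -> [0]
DUP     -> [0, 0]
SUB     -> [0]
PUSH 5  -> [0, 5]
GT      -> [0]
PUSH 1  -> [0, 1]
ADD     -> [1]
NEG     -> [-1]
PUSH 9  -> [-1, 9]
GT      -> [0]
NEG     -> [0]
PUSH -2 -> [0, -2]
OVER    -> [0, -2, 0]
ROT     -> [-2, 0, 0]
SWAP    -> [-2, 0, 0]
EQ      -> [-2, 1]
NEG     -> [-2, -1]
SWAP    -> [-1, -2]
POP     -> [-1]

-1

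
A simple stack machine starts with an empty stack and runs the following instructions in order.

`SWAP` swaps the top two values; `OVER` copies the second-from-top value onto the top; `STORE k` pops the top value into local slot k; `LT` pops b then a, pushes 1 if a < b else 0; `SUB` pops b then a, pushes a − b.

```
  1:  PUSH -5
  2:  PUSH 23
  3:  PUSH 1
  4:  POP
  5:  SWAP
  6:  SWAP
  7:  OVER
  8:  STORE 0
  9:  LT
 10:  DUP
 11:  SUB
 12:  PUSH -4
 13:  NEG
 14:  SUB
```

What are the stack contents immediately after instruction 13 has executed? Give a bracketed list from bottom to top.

PUSH -5  -5
PUSH 23  -5 23
PUSH 1   -5 23 1
POP      -5 23
SWAP     23 -5
SWAP     -5 23
OVER     -5 23 -5
STORE 0  -5 23
LT       1
DUP      1 1
SUB      0
PUSH -4  0 -4
NEG      0 4

[0, 4]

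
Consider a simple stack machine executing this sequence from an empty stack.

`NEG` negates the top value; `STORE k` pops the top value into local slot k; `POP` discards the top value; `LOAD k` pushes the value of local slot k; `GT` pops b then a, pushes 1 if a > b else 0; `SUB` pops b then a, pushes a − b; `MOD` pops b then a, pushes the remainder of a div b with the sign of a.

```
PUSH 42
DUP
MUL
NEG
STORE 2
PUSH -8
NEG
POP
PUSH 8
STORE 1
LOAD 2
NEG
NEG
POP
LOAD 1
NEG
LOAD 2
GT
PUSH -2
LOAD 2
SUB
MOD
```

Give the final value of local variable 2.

PUSH 42 : [42]
DUP     : [42, 42]
MUL     : [1764]
NEG     : [-1764]
STORE 2 : []
PUSH -8 : [-8]
NEG     : [8]
POP     : []
PUSH 8  : [8]
STORE 1 : []
LOAD 2  : [-1764]
NEG     : [1764]
NEG     : [-1764]
POP     : []
LOAD 1  : [8]
NEG     : [-8]
LOAD 2  : [-8, -1764]
GT      : [1]
PUSH -2 : [1, -2]
LOAD 2  : [1, -2, -1764]
SUB     : [1, 1762]
MOD     : [1]

-1764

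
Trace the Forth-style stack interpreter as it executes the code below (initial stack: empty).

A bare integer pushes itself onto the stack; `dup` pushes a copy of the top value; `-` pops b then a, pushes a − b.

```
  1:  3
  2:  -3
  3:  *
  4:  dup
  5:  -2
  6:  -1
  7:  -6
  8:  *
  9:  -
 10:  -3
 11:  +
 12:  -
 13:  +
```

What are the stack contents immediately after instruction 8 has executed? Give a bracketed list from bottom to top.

3    3
-3   3 -3
*    -9
dup  -9 -9
-2   -9 -9 -2
-1   -9 -9 -2 -1
-6   -9 -9 -2 -1 -6
*    -9 -9 -2 6

[-9, -9, -2, 6]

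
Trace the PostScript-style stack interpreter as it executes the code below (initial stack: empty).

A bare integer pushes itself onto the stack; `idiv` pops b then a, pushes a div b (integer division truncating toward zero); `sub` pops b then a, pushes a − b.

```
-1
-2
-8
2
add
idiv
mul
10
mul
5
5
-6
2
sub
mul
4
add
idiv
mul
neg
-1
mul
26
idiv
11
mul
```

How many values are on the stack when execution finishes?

1

-1   : [-1]
-2   : [-1, -2]
-8   : [-1, -2, -8]
2    : [-1, -2, -8, 2]
add  : [-1, -2, -6]
idiv : [-1, 0]
mul  : [0]
10   : [0, 10]
mul  : [0]
5    : [0, 5]
5    : [0, 5, 5]
-6   : [0, 5, 5, -6]
2    : [0, 5, 5, -6, 2]
sub  : [0, 5, 5, -8]
mul  : [0, 5, -40]
4    : [0, 5, -40, 4]
add  : [0, 5, -36]
idiv : [0, 0]
mul  : [0]
neg  : [0]
-1   : [0, -1]
mul  : [0]
26   : [0, 26]
idiv : [0]
11   : [0, 11]
mul  : [0]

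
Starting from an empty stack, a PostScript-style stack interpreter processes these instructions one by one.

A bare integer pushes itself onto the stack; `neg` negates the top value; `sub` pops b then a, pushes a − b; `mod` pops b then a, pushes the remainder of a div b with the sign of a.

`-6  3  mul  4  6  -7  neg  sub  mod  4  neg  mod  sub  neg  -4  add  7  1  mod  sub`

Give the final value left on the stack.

-6   [-6]
3    [-6, 3]
mul  [-18]
4    [-18, 4]
6    [-18, 4, 6]
-7   [-18, 4, 6, -7]
neg  [-18, 4, 6, 7]
sub  [-18, 4, -1]
mod  [-18, 0]
4    [-18, 0, 4]
neg  [-18, 0, -4]
mod  [-18, 0]
sub  [-18]
neg  [18]
-4   [18, -4]
add  [14]
7    [14, 7]
1    [14, 7, 1]
mod  [14, 0]
sub  [14]

14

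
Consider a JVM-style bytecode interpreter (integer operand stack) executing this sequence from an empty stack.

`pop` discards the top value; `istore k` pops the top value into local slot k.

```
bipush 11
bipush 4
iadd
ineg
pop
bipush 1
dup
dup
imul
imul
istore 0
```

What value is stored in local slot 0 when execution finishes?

1

bipush 11 → 11
bipush 4  → 11 4
iadd      → 15
ineg      → -15
pop       → (empty)
bipush 1  → 1
dup       → 1 1
dup       → 1 1 1
imul      → 1 1
imul      → 1
istore 0  → (empty)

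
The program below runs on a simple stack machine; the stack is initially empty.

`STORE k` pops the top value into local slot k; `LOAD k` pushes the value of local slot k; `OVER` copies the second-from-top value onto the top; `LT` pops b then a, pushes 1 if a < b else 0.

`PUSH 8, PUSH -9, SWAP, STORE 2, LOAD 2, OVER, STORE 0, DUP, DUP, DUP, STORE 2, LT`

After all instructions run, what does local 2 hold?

8

PUSH 8  -> [8]
PUSH -9 -> [8, -9]
SWAP    -> [-9, 8]
STORE 2 -> [-9]
LOAD 2  -> [-9, 8]
OVER    -> [-9, 8, -9]
STORE 0 -> [-9, 8]
DUP     -> [-9, 8, 8]
DUP     -> [-9, 8, 8, 8]
DUP     -> [-9, 8, 8, 8, 8]
STORE 2 -> [-9, 8, 8, 8]
LT      -> [-9, 8, 0]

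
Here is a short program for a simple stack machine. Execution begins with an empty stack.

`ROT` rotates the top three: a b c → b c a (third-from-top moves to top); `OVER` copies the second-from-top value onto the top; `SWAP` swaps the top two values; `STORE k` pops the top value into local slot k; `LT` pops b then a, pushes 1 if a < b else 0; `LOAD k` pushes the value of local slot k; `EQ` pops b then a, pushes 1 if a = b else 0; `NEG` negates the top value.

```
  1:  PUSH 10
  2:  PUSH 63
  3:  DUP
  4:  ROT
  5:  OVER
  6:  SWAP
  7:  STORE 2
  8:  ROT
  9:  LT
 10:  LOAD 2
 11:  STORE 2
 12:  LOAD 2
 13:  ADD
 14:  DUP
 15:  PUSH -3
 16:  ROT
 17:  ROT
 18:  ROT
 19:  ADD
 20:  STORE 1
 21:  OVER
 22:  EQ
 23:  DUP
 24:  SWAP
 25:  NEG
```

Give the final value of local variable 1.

7

PUSH 10 : [10]
PUSH 63 : [10, 63]
DUP     : [10, 63, 63]
ROT     : [63, 63, 10]
OVER    : [63, 63, 10, 63]
SWAP    : [63, 63, 63, 10]
STORE 2 : [63, 63, 63]
ROT     : [63, 63, 63]
LT      : [63, 0]
LOAD 2  : [63, 0, 10]
STORE 2 : [63, 0]
LOAD 2  : [63, 0, 10]
ADD     : [63, 10]
DUP     : [63, 10, 10]
PUSH -3 : [63, 10, 10, -3]
ROT     : [63, 10, -3, 10]
ROT     : [63, -3, 10, 10]
ROT     : [63, 10, 10, -3]
ADD     : [63, 10, 7]
STORE 1 : [63, 10]
OVER    : [63, 10, 63]
EQ      : [63, 0]
DUP     : [63, 0, 0]
SWAP    : [63, 0, 0]
NEG     : [63, 0, 0]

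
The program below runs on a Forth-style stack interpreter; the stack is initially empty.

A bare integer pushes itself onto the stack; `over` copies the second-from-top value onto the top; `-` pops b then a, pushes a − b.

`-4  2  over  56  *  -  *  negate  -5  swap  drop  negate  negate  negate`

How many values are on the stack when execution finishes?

1

-4     -> [-4]
2      -> [-4, 2]
over   -> [-4, 2, -4]
56     -> [-4, 2, -4, 56]
*      -> [-4, 2, -224]
-      -> [-4, 226]
*      -> [-904]
negate -> [904]
-5     -> [904, -5]
swap   -> [-5, 904]
drop   -> [-5]
negate -> [5]
negate -> [-5]
negate -> [5]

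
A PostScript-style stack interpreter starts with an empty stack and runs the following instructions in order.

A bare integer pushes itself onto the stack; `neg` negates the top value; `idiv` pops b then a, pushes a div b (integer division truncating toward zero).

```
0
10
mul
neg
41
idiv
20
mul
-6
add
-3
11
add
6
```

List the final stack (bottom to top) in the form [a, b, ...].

[-6, 8, 6]

0    -> [0]
10   -> [0, 10]
mul  -> [0]
neg  -> [0]
41   -> [0, 41]
idiv -> [0]
20   -> [0, 20]
mul  -> [0]
-6   -> [0, -6]
add  -> [-6]
-3   -> [-6, -3]
11   -> [-6, -3, 11]
add  -> [-6, 8]
6    -> [-6, 8, 6]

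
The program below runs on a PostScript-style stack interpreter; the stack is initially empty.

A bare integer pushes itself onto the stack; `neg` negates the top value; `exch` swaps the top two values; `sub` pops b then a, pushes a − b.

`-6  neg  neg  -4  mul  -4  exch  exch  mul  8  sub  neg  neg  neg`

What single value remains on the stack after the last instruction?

104

-6   → [-6]
neg  → [6]
neg  → [-6]
-4   → [-6, -4]
mul  → [24]
-4   → [24, -4]
exch → [-4, 24]
exch → [24, -4]
mul  → [-96]
8    → [-96, 8]
sub  → [-104]
neg  → [104]
neg  → [-104]
neg  → [104]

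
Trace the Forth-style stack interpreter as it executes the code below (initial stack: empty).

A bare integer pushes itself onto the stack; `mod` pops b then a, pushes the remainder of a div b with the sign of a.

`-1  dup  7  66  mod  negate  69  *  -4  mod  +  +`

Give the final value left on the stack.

-5

-1      -1
dup     -1 -1
7       -1 -1 7
66      -1 -1 7 66
mod     -1 -1 7
negate  -1 -1 -7
69      -1 -1 -7 69
*       -1 -1 -483
-4      -1 -1 -483 -4
mod     -1 -1 -3
+       -1 -4
+       -5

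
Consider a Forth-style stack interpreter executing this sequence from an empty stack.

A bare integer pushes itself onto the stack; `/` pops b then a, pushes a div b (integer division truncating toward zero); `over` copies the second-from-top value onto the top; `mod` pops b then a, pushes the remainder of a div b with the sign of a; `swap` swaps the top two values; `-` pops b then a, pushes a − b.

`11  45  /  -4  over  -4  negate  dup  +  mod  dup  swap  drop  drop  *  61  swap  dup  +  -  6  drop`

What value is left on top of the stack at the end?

11     -> 11
45     -> 11 45
/      -> 0
-4     -> 0 -4
over   -> 0 -4 0
-4     -> 0 -4 0 -4
negate -> 0 -4 0 4
dup    -> 0 -4 0 4 4
+      -> 0 -4 0 8
mod    -> 0 -4 0
dup    -> 0 -4 0 0
swap   -> 0 -4 0 0
drop   -> 0 -4 0
drop   -> 0 -4
*      -> 0
61     -> 0 61
swap   -> 61 0
dup    -> 61 0 0
+      -> 61 0
-      -> 61
6      -> 61 6
drop   -> 61

61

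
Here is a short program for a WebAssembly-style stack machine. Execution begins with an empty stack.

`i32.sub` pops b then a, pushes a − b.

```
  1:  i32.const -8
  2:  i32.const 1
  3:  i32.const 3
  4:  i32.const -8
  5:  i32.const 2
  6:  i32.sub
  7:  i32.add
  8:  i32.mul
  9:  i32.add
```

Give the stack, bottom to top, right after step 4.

i32.const -8 → [-8]
i32.const 1  → [-8, 1]
i32.const 3  → [-8, 1, 3]
i32.const -8 → [-8, 1, 3, -8]

[-8, 1, 3, -8]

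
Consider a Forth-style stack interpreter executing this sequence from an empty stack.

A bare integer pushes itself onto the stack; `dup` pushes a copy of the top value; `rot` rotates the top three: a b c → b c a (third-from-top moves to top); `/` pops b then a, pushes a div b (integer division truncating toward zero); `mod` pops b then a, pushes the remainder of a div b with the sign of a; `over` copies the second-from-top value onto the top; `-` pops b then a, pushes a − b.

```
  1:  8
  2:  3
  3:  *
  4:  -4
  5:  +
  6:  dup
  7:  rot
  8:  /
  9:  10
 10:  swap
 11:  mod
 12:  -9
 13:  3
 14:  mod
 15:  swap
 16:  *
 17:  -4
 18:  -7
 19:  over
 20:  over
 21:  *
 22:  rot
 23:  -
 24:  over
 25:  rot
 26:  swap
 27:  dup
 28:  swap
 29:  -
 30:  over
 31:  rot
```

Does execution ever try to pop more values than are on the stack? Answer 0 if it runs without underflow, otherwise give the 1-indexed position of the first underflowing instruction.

7

8   : [8]
3   : [8, 3]
*   : [24]
-4  : [24, -4]
+   : [20]
dup : [20, 20]
rot  — needs 3 operands, stack has 2 → underflow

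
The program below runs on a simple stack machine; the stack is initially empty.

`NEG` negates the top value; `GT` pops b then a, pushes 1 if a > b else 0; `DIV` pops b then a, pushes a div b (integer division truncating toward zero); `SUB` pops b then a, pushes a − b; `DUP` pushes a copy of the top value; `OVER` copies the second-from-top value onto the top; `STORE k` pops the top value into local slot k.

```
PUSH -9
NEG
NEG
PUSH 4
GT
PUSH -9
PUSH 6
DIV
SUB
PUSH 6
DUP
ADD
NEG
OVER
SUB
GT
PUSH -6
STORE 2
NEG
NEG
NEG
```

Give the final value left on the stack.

-1

PUSH -9 -> -9
NEG     -> 9
NEG     -> -9
PUSH 4  -> -9 4
GT      -> 0
PUSH -9 -> 0 -9
PUSH 6  -> 0 -9 6
DIV     -> 0 -1
SUB     -> 1
PUSH 6  -> 1 6
DUP     -> 1 6 6
ADD     -> 1 12
NEG     -> 1 -12
OVER    -> 1 -12 1
SUB     -> 1 -13
GT      -> 1
PUSH -6 -> 1 -6
STORE 2 -> 1
NEG     -> -1
NEG     -> 1
NEG     -> -1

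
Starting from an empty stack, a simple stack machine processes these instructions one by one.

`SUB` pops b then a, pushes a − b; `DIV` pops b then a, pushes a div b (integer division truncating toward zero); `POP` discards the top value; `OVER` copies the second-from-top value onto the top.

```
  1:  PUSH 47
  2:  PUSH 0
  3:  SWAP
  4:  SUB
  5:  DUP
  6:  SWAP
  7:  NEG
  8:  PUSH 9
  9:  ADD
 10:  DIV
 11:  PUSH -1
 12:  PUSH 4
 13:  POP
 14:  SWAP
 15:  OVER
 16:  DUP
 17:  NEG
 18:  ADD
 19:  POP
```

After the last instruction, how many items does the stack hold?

2

PUSH 47 -> [47]
PUSH 0  -> [47, 0]
SWAP    -> [0, 47]
SUB     -> [-47]
DUP     -> [-47, -47]
SWAP    -> [-47, -47]
NEG     -> [-47, 47]
PUSH 9  -> [-47, 47, 9]
ADD     -> [-47, 56]
DIV     -> [0]
PUSH -1 -> [0, -1]
PUSH 4  -> [0, -1, 4]
POP     -> [0, -1]
SWAP    -> [-1, 0]
OVER    -> [-1, 0, -1]
DUP     -> [-1, 0, -1, -1]
NEG     -> [-1, 0, -1, 1]
ADD     -> [-1, 0, 0]
POP     -> [-1, 0]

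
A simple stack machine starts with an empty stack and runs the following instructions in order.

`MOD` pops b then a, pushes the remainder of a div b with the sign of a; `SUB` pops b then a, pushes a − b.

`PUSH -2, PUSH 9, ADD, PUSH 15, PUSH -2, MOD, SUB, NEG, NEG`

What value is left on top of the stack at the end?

6

PUSH -2 -> [-2]
PUSH 9  -> [-2, 9]
ADD     -> [7]
PUSH 15 -> [7, 15]
PUSH -2 -> [7, 15, -2]
MOD     -> [7, 1]
SUB     -> [6]
NEG     -> [-6]
NEG     -> [6]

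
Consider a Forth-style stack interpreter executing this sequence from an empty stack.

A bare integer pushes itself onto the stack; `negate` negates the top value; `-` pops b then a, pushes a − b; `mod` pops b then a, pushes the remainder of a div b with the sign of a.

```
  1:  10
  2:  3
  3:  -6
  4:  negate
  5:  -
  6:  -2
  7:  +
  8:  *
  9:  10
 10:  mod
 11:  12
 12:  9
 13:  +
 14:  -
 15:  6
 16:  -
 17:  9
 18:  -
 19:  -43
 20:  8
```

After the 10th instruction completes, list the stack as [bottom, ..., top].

[0]

10     → [10]
3      → [10, 3]
-6     → [10, 3, -6]
negate → [10, 3, 6]
-      → [10, -3]
-2     → [10, -3, -2]
+      → [10, -5]
*      → [-50]
10     → [-50, 10]
mod    → [0]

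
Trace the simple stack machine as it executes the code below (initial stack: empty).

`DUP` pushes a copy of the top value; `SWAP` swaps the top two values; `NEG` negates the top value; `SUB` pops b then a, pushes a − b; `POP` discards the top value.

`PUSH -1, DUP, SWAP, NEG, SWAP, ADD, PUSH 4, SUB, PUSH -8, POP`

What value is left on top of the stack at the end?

PUSH -1 → -1
DUP     → -1 -1
SWAP    → -1 -1
NEG     → -1 1
SWAP    → 1 -1
ADD     → 0
PUSH 4  → 0 4
SUB     → -4
PUSH -8 → -4 -8
POP     → -4

-4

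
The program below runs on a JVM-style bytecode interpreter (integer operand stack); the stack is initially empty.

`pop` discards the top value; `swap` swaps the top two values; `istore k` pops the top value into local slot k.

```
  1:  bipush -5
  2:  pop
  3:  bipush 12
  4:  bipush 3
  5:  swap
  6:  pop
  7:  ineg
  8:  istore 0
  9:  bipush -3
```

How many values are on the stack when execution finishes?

1

bipush -5 → -5
pop       → (empty)
bipush 12 → 12
bipush 3  → 12 3
swap      → 3 12
pop       → 3
ineg      → -3
istore 0  → (empty)
bipush -3 → -3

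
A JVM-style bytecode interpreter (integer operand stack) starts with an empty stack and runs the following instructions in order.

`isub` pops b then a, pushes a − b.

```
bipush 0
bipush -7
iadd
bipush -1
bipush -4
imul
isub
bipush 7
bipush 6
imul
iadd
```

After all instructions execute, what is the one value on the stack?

31

bipush 0   0
bipush -7  0 -7
iadd       -7
bipush -1  -7 -1
bipush -4  -7 -1 -4
imul       -7 4
isub       -11
bipush 7   -11 7
bipush 6   -11 7 6
imul       -11 42
iadd       31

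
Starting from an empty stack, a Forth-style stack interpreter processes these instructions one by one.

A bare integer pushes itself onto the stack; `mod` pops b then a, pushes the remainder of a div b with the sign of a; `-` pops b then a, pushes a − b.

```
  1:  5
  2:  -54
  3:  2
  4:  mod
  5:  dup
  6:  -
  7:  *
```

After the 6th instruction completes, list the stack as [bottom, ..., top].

[5, 0]

5   : 5
-54 : 5 -54
2   : 5 -54 2
mod : 5 0
dup : 5 0 0
-   : 5 0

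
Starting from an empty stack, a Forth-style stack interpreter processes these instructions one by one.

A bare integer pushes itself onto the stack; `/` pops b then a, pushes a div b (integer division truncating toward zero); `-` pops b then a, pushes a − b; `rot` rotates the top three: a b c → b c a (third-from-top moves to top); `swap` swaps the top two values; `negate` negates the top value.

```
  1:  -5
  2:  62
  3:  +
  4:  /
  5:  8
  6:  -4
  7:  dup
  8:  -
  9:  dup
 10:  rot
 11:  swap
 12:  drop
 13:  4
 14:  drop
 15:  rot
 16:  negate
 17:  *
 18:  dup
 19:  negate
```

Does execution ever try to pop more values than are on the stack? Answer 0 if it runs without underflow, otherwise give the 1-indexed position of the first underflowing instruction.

-5 -> [-5]
62 -> [-5, 62]
+  -> [57]
/  — needs 2 operands, stack has 1 → underflow

4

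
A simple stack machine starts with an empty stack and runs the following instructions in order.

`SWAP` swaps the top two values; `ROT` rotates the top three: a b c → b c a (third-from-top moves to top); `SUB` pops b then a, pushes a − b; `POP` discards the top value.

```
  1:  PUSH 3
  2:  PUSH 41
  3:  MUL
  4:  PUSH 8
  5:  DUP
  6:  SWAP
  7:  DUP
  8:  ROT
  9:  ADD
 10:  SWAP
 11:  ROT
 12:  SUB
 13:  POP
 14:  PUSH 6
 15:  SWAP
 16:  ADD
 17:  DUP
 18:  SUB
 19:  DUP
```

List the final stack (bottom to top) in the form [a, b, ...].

[0, 0]

PUSH 3  -> [3]
PUSH 41 -> [3, 41]
MUL     -> [123]
PUSH 8  -> [123, 8]
DUP     -> [123, 8, 8]
SWAP    -> [123, 8, 8]
DUP     -> [123, 8, 8, 8]
ROT     -> [123, 8, 8, 8]
ADD     -> [123, 8, 16]
SWAP    -> [123, 16, 8]
ROT     -> [16, 8, 123]
SUB     -> [16, -115]
POP     -> [16]
PUSH 6  -> [16, 6]
SWAP    -> [6, 16]
ADD     -> [22]
DUP     -> [22, 22]
SUB     -> [0]
DUP     -> [0, 0]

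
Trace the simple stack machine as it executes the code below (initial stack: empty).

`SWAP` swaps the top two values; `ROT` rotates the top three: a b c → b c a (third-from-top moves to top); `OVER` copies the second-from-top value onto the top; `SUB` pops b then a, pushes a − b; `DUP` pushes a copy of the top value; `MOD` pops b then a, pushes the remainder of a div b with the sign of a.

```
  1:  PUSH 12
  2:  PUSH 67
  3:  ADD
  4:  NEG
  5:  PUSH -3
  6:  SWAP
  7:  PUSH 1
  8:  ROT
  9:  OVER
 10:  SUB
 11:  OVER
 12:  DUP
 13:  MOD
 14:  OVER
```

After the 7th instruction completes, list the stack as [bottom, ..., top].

PUSH 12 : 12
PUSH 67 : 12 67
ADD     : 79
NEG     : -79
PUSH -3 : -79 -3
SWAP    : -3 -79
PUSH 1  : -3 -79 1

[-3, -79, 1]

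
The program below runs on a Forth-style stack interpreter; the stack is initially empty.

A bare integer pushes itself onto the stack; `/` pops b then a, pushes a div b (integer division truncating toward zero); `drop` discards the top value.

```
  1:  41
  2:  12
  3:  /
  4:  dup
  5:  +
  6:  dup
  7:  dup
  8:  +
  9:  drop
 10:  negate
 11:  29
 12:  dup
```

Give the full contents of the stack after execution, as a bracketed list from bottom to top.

41     → 41
12     → 41 12
/      → 3
dup    → 3 3
+      → 6
dup    → 6 6
dup    → 6 6 6
+      → 6 12
drop   → 6
negate → -6
29     → -6 29
dup    → -6 29 29

[-6, 29, 29]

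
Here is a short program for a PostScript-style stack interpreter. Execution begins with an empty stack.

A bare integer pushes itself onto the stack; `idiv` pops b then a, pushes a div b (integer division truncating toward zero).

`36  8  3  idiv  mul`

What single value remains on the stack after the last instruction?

36   → [36]
8    → [36, 8]
3    → [36, 8, 3]
idiv → [36, 2]
mul  → [72]

72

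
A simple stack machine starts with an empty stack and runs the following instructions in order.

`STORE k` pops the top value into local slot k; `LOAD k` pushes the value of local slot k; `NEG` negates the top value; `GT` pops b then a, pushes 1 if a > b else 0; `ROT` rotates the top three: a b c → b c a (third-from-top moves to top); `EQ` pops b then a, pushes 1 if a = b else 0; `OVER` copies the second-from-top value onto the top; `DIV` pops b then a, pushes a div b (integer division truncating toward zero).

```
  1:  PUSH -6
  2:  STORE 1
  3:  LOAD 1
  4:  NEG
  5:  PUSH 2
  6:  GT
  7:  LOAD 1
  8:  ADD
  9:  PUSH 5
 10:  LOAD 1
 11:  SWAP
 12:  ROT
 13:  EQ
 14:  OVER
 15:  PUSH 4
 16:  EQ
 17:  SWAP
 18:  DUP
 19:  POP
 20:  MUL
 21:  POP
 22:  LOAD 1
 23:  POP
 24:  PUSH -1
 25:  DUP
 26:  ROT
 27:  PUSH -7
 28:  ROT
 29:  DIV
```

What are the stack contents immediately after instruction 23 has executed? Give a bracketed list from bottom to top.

[-6]

PUSH -6 → [-6]
STORE 1 → []
LOAD 1  → [-6]
NEG     → [6]
PUSH 2  → [6, 2]
GT      → [1]
LOAD 1  → [1, -6]
ADD     → [-5]
PUSH 5  → [-5, 5]
LOAD 1  → [-5, 5, -6]
SWAP    → [-5, -6, 5]
ROT     → [-6, 5, -5]
EQ      → [-6, 0]
OVER    → [-6, 0, -6]
PUSH 4  → [-6, 0, -6, 4]
EQ      → [-6, 0, 0]
SWAP    → [-6, 0, 0]
DUP     → [-6, 0, 0, 0]
POP     → [-6, 0, 0]
MUL     → [-6, 0]
POP     → [-6]
LOAD 1  → [-6, -6]
POP     → [-6]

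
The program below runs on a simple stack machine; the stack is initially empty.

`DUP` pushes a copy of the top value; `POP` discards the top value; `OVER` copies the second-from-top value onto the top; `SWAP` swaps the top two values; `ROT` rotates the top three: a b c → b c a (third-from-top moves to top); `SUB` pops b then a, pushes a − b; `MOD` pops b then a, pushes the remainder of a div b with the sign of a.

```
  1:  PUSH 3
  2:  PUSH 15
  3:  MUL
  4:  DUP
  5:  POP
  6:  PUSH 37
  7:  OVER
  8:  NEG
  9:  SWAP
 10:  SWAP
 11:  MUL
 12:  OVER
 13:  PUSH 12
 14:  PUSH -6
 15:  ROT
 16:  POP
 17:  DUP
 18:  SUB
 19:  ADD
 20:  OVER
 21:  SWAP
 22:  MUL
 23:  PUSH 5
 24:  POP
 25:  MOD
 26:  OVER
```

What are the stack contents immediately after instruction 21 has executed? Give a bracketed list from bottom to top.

[45, -1665, -1665, 12]

PUSH 3  : [3]
PUSH 15 : [3, 15]
MUL     : [45]
DUP     : [45, 45]
POP     : [45]
PUSH 37 : [45, 37]
OVER    : [45, 37, 45]
NEG     : [45, 37, -45]
SWAP    : [45, -45, 37]
SWAP    : [45, 37, -45]
MUL     : [45, -1665]
OVER    : [45, -1665, 45]
PUSH 12 : [45, -1665, 45, 12]
PUSH -6 : [45, -1665, 45, 12, -6]
ROT     : [45, -1665, 12, -6, 45]
POP     : [45, -1665, 12, -6]
DUP     : [45, -1665, 12, -6, -6]
SUB     : [45, -1665, 12, 0]
ADD     : [45, -1665, 12]
OVER    : [45, -1665, 12, -1665]
SWAP    : [45, -1665, -1665, 12]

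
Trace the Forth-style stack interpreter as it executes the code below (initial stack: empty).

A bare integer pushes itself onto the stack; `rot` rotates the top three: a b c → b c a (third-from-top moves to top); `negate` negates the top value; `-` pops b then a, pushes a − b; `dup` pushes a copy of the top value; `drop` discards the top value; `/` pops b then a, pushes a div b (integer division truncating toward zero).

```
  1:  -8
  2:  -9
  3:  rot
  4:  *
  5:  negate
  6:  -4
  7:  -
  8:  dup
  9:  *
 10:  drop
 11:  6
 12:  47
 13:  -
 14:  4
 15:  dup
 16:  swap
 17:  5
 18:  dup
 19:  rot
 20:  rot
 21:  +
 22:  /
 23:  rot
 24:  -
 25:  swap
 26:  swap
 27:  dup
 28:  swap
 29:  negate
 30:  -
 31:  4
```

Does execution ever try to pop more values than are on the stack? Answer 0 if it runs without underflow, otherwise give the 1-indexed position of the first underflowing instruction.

-8 → [-8]
-9 → [-8, -9]
rot  — needs 3 operands, stack has 2 → underflow

3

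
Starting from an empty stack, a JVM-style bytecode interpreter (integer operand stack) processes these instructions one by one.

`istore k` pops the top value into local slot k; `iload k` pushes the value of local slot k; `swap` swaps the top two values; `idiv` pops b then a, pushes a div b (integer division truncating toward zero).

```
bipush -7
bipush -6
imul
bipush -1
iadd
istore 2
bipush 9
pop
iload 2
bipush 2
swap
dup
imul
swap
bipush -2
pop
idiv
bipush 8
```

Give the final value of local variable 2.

41

bipush -7  [-7]
bipush -6  [-7, -6]
imul       [42]
bipush -1  [42, -1]
iadd       [41]
istore 2   []
bipush 9   [9]
pop        []
iload 2    [41]
bipush 2   [41, 2]
swap       [2, 41]
dup        [2, 41, 41]
imul       [2, 1681]
swap       [1681, 2]
bipush -2  [1681, 2, -2]
pop        [1681, 2]
idiv       [840]
bipush 8   [840, 8]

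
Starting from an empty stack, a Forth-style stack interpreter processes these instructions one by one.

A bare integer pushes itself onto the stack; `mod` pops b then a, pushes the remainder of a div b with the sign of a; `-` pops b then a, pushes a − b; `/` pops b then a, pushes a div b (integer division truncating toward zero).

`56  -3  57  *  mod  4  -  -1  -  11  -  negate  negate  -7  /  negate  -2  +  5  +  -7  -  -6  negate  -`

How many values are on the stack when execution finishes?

56     → 56
-3     → 56 -3
57     → 56 -3 57
*      → 56 -171
mod    → 56
4      → 56 4
-      → 52
-1     → 52 -1
-      → 53
11     → 53 11
-      → 42
negate → -42
negate → 42
-7     → 42 -7
/      → -6
negate → 6
-2     → 6 -2
+      → 4
5      → 4 5
+      → 9
-7     → 9 -7
-      → 16
-6     → 16 -6
negate → 16 6
-      → 10

1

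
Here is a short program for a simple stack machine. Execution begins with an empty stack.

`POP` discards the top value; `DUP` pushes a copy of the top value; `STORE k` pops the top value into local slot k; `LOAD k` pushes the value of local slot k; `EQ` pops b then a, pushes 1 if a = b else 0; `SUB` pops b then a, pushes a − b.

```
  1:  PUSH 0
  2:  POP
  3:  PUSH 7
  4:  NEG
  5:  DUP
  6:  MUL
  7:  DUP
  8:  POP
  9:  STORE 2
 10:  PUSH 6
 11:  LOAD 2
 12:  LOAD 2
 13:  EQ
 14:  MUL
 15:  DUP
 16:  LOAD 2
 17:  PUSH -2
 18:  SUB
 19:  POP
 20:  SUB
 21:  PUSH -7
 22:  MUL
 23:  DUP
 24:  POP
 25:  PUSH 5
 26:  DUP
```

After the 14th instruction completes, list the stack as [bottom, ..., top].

[6]

PUSH 0  : [0]
POP     : []
PUSH 7  : [7]
NEG     : [-7]
DUP     : [-7, -7]
MUL     : [49]
DUP     : [49, 49]
POP     : [49]
STORE 2 : []
PUSH 6  : [6]
LOAD 2  : [6, 49]
LOAD 2  : [6, 49, 49]
EQ      : [6, 1]
MUL     : [6]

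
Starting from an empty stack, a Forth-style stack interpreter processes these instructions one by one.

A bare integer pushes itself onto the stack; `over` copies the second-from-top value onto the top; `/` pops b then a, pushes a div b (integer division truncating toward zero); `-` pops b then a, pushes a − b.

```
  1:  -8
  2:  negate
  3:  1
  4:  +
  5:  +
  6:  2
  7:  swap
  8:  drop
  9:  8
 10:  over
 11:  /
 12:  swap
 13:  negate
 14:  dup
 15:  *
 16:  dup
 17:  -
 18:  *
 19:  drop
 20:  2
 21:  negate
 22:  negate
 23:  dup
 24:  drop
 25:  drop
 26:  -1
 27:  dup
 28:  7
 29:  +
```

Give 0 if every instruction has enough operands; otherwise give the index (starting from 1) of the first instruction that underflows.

-8     → [-8]
negate → [8]
1      → [8, 1]
+      → [9]
+  — needs 2 operands, stack has 1 → underflow

5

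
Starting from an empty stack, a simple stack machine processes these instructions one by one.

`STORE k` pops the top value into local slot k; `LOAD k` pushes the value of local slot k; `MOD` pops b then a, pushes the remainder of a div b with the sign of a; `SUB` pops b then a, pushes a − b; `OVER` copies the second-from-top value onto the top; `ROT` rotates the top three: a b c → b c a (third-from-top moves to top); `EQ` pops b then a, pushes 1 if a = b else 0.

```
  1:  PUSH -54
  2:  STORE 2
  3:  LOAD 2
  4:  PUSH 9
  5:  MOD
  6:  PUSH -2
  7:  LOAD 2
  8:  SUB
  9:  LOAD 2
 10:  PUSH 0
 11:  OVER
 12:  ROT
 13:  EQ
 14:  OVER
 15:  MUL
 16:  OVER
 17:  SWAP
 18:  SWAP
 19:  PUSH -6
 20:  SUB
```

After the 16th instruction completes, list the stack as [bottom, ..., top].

[0, 52, 0, 0, 0]

PUSH -54 : [-54]
STORE 2  : []
LOAD 2   : [-54]
PUSH 9   : [-54, 9]
MOD      : [0]
PUSH -2  : [0, -2]
LOAD 2   : [0, -2, -54]
SUB      : [0, 52]
LOAD 2   : [0, 52, -54]
PUSH 0   : [0, 52, -54, 0]
OVER     : [0, 52, -54, 0, -54]
ROT      : [0, 52, 0, -54, -54]
EQ       : [0, 52, 0, 1]
OVER     : [0, 52, 0, 1, 0]
MUL      : [0, 52, 0, 0]
OVER     : [0, 52, 0, 0, 0]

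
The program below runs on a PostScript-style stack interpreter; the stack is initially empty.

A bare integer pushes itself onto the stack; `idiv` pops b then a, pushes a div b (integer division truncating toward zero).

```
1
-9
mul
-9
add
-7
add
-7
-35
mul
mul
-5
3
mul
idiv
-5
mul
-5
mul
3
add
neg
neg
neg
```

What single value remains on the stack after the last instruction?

-10203

1    : [1]
-9   : [1, -9]
mul  : [-9]
-9   : [-9, -9]
add  : [-18]
-7   : [-18, -7]
add  : [-25]
-7   : [-25, -7]
-35  : [-25, -7, -35]
mul  : [-25, 245]
mul  : [-6125]
-5   : [-6125, -5]
3    : [-6125, -5, 3]
mul  : [-6125, -15]
idiv : [408]
-5   : [408, -5]
mul  : [-2040]
-5   : [-2040, -5]
mul  : [10200]
3    : [10200, 3]
add  : [10203]
neg  : [-10203]
neg  : [10203]
neg  : [-10203]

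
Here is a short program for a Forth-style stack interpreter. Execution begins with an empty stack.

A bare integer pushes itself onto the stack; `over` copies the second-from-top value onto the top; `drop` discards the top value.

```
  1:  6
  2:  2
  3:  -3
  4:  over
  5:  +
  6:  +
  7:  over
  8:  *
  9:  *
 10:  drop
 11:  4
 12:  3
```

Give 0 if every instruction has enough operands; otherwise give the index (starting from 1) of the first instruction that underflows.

0

6    : [6]
2    : [6, 2]
-3   : [6, 2, -3]
over : [6, 2, -3, 2]
+    : [6, 2, -1]
+    : [6, 1]
over : [6, 1, 6]
*    : [6, 6]
*    : [36]
drop : []
4    : [4]
3    : [4, 3]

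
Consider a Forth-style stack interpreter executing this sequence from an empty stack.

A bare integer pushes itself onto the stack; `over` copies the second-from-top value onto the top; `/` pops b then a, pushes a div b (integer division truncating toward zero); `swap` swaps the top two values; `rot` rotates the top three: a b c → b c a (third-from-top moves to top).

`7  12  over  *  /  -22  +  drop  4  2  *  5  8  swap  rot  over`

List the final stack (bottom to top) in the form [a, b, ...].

7    -> [7]
12   -> [7, 12]
over -> [7, 12, 7]
*    -> [7, 84]
/    -> [0]
-22  -> [0, -22]
+    -> [-22]
drop -> []
4    -> [4]
2    -> [4, 2]
*    -> [8]
5    -> [8, 5]
8    -> [8, 5, 8]
swap -> [8, 8, 5]
rot  -> [8, 5, 8]
over -> [8, 5, 8, 5]

[8, 5, 8, 5]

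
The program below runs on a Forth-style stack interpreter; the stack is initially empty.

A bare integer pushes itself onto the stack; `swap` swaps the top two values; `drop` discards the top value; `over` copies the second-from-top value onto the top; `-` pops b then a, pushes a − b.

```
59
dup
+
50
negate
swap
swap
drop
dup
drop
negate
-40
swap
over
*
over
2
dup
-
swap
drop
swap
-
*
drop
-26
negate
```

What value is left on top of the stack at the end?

26

59     → 59
dup    → 59 59
+      → 118
50     → 118 50
negate → 118 -50
swap   → -50 118
swap   → 118 -50
drop   → 118
dup    → 118 118
drop   → 118
negate → -118
-40    → -118 -40
swap   → -40 -118
over   → -40 -118 -40
*      → -40 4720
over   → -40 4720 -40
2      → -40 4720 -40 2
dup    → -40 4720 -40 2 2
-      → -40 4720 -40 0
swap   → -40 4720 0 -40
drop   → -40 4720 0
swap   → -40 0 4720
-      → -40 -4720
*      → 188800
drop   → (empty)
-26    → -26
negate → 26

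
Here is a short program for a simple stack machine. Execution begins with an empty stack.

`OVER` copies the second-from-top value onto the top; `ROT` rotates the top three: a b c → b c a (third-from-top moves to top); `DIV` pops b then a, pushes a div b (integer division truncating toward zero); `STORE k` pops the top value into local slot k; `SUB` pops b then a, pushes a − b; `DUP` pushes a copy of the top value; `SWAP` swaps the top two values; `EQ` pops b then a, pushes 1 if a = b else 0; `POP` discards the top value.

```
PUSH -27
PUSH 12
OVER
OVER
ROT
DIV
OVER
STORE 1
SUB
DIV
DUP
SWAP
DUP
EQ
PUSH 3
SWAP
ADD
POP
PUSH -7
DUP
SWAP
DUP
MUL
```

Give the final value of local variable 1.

-27

PUSH -27 : -27
PUSH 12  : -27 12
OVER     : -27 12 -27
OVER     : -27 12 -27 12
ROT      : -27 -27 12 12
DIV      : -27 -27 1
OVER     : -27 -27 1 -27
STORE 1  : -27 -27 1
SUB      : -27 -28
DIV      : 0
DUP      : 0 0
SWAP     : 0 0
DUP      : 0 0 0
EQ       : 0 1
PUSH 3   : 0 1 3
SWAP     : 0 3 1
ADD      : 0 4
POP      : 0
PUSH -7  : 0 -7
DUP      : 0 -7 -7
SWAP     : 0 -7 -7
DUP      : 0 -7 -7 -7
MUL      : 0 -7 49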